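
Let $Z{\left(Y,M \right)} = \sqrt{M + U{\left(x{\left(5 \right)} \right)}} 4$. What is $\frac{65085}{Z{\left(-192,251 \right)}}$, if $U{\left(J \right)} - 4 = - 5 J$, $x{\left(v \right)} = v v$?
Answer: $\frac{13017 \sqrt{130}}{104} \approx 1427.1$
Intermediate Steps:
$x{\left(v \right)} = v^{2}$
$U{\left(J \right)} = 4 - 5 J$
$Z{\left(Y,M \right)} = 4 \sqrt{-121 + M}$ ($Z{\left(Y,M \right)} = \sqrt{M + \left(4 - 5 \cdot 5^{2}\right)} 4 = \sqrt{M + \left(4 - 125\right)} 4 = \sqrt{M - 121} \cdot 4 = \sqrt{-121 + M} 4 = 4 \sqrt{-121 + M}$)
$\frac{65085}{Z{\left(-192,251 \right)}} = \frac{65085}{4 \sqrt{-121 + 251}} = \frac{65085}{4 \sqrt{130}} = 65085 \frac{\sqrt{130}}{520} = \frac{13017 \sqrt{130}}{104}$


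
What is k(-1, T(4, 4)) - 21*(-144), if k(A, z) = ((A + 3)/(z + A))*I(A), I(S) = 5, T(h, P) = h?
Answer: 9082/3 ≈ 3027.3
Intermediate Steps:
k(A, z) = 5*(3 + A)/(A + z) (k(A, z) = ((A + 3)/(z + A))*5 = ((3 + A)/(A + z))*5 = 5*(3 + A)/(A + z))
k(-1, T(4, 4)) - 21*(-144) = 5*(3 - 1)/(-1 + 4) - 21*(-144) = 5*2/3 + 3024 = 5*(1/3)*2 + 3024 = 10/3 + 3024 = 9082/3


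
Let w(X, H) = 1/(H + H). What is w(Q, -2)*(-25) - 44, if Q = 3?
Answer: -151/4 ≈ -37.750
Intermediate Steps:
w(X, H) = 1/(2*H)
w(Q, -2)*(-25) - 44 = ((½)/(-2))*(-25) - 44 = ((½)*(-½))*(-25) - 44 = -¼*(-25) - 44 = 25/4 - 44 = -151/4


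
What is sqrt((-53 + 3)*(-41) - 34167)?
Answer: I*sqrt(32117) ≈ 179.21*I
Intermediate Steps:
sqrt((-53 + 3)*(-41) - 34167) = sqrt(-50*(-41) - 34167) = sqrt(2050 - 34167) = sqrt(-32117) = I*sqrt(32117)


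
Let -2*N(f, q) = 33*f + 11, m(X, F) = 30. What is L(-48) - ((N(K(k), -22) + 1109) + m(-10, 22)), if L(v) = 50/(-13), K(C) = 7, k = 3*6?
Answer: -13284/13 ≈ -1021.8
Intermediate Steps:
k = 18
N(f, q) = -11/2 - 33*f/2 (N(f, q) = -(33*f + 11)/2 = -(11 + 33*f)/2 = -11/2 - 33*f/2)
L(v) = -50/13 (L(v) = 50*(-1/13) = -50/13)
L(-48) - ((N(K(k), -22) + 1109) + m(-10, 22)) = -50/13 - (((-11/2 - 33/2*7) + 1109) + 30) = -50/13 - (((-11/2 - 231/2) + 1109) + 30) = -50/13 - ((-121 + 1109) + 30) = -50/13 - (988 + 30) = -50/13 - 1*1018 = -50/13 - 1018 = -13284/13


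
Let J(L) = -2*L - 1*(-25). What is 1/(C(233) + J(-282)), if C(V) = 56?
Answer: 1/645 ≈ 0.0015504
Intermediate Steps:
J(L) = 25 - 2*L (J(L) = -2*L + 25 = 25 - 2*L)
1/(C(233) + J(-282)) = 1/(56 + (25 - 2*(-282))) = 1/(56 + (25 + 564)) = 1/(56 + 589) = 1/645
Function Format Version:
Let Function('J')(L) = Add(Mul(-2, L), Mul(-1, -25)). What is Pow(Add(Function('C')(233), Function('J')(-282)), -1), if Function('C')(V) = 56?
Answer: Rational(1, 645) ≈ 0.0015504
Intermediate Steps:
Function('J')(L) = Add(25, Mul(-2, L)) (Function('J')(L) = Add(Mul(-2, L), 25) = Add(25, Mul(-2, L)))
Pow(Add(Function('C')(233), Function('J')(-282)), -1) = Pow(Add(56, Add(25, Mul(-2, -282))), -1) = Pow(Add(56, Add(25, 564)), -1) = Pow(Add(56, 589), -1) = Pow(645, -1) = Rational(1, 645)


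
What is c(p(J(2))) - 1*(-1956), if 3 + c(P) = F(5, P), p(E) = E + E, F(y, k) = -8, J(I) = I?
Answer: 1945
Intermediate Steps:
p(E) = 2*E
c(P) = -11 (c(P) = -3 - 8 = -11)
c(p(J(2))) - 1*(-1956) = -11 - 1*(-1956) = -11 + 1956 = 1945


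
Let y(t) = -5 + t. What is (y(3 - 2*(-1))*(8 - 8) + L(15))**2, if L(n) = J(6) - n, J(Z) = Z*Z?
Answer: 441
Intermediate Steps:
J(Z) = Z**2
L(n) = 36 - n (L(n) = 6**2 - n = 36 - n)
(y(3 - 2*(-1))*(8 - 8) + L(15))**2 = ((-5 + (3 - 2*(-1)))*(8 - 8) + (36 - 1*15))**2 = ((-5 + (3 + 2))*0 + (36 - 15))**2 = ((-5 + 5)*0 + 21)**2 = (0*0 + 21)**2 = (0 + 21)**2 = 21**2 = 441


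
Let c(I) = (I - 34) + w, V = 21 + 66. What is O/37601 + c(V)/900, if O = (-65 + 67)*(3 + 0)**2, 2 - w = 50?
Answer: 40841/6768180 ≈ 0.0060343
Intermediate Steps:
w = -48 (w = 2 - 1*50 = 2 - 50 = -48)
V = 87
c(I) = -82 + I (c(I) = (I - 34) - 48 = (-34 + I) - 48 = -82 + I)
O = 18 (O = 2*3**2 = 2*9 = 18)
O/37601 + c(V)/900 = 18/37601 + (-82 + 87)/900 = 18*(1/37601) + 5*(1/900) = 18/37601 + 1/180 = 40841/6768180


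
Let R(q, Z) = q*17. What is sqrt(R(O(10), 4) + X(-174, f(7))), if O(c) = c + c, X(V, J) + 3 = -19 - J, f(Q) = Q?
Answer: sqrt(311) ≈ 17.635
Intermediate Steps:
X(V, J) = -22 - J (X(V, J) = -3 + (-19 - J) = -22 - J)
O(c) = 2*c
R(q, Z) = 17*q
sqrt(R(O(10), 4) + X(-174, f(7))) = sqrt(17*(2*10) + (-22 - 1*7)) = sqrt(17*20 + (-22 - 7)) = sqrt(340 - 29) = sqrt(311)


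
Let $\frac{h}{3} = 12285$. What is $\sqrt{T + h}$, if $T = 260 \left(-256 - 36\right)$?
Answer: $i \sqrt{39065} \approx 197.65 i$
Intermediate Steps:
$h = 36855$ ($h = 3 \cdot 12285 = 36855$)
$T = -75920$ ($T = 260 \left(-292\right) = -75920$)
$\sqrt{T + h} = \sqrt{-75920 + 36855} = \sqrt{-39065} = i \sqrt{39065}$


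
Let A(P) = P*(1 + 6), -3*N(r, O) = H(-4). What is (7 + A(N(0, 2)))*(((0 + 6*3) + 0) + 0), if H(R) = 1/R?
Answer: 273/2 ≈ 136.50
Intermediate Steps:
N(r, O) = 1/12 (N(r, O) = -⅓/(-4) = -⅓*(-¼) = 1/12)
A(P) = 7*P (A(P) = P*7 = 7*P)
(7 + A(N(0, 2)))*(((0 + 6*3) + 0) + 0) = (7 + 7*(1/12))*(((0 + 6*3) + 0) + 0) = (7 + 7/12)*(((0 + 18) + 0) + 0) = 91*((18 + 0) + 0)/12 = 91*(18 + 0)/12 = (91/12)*18 = 273/2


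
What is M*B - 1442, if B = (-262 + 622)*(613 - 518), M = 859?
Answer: 29376358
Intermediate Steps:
B = 34200 (B = 360*95 = 34200)
M*B - 1442 = 859*34200 - 1442 = 29377800 - 1442 = 29376358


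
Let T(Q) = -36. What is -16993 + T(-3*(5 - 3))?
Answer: -17029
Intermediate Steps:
-16993 + T(-3*(5 - 3)) = -16993 - 36 = -17029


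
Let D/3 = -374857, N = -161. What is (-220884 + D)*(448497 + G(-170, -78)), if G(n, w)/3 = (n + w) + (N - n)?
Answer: -602467839900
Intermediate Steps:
D = -1124571 (D = 3*(-374857) = -1124571)
G(n, w) = -483 + 3*w (G(n, w) = 3*((n + w) + (-161 - n)) = 3*(-161 + w) = -483 + 3*w)
(-220884 + D)*(448497 + G(-170, -78)) = (-220884 - 1124571)*(448497 + (-483 + 3*(-78))) = -1345455*(448497 + (-483 - 234)) = -1345455*(448497 - 717) = -1345455*447780 = -602467839900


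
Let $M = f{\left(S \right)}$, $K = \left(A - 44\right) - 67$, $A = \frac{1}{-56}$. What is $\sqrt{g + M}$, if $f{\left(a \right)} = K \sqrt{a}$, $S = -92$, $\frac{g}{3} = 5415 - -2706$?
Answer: $\frac{\sqrt{4775148 - 43519 i \sqrt{23}}}{14} \approx 156.12 - 3.4103 i$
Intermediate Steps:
$A = - \frac{1}{56} \approx -0.017857$
$K = - \frac{6217}{56}$ ($K = \left(- \frac{1}{56} - 44\right) - 67 = - \frac{2465}{56} - 67 = - \frac{6217}{56} \approx -111.02$)
$g = 24363$ ($g = 3 \left(5415 - -2706\right) = 3 \left(5415 + 2706\right) = 3 \cdot 8121 = 24363$)
$f{\left(a \right)} = - \frac{6217 \sqrt{a}}{56}$
$M = - \frac{6217 i \sqrt{23}}{28}$ ($M = - \frac{6217 \sqrt{-92}}{56} = - \frac{6217 \cdot 2 i \sqrt{23}}{56} = - \frac{6217 i \sqrt{23}}{28} \approx - 1064.8 i$)
$\sqrt{g + M} = \sqrt{24363 - \frac{6217 i \sqrt{23}}{28}}$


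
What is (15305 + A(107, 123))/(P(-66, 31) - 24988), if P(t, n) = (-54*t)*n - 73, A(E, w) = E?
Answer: 15412/85423 ≈ 0.18042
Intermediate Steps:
P(t, n) = -73 - 54*n*t (P(t, n) = -54*n*t - 73 = -73 - 54*n*t)
(15305 + A(107, 123))/(P(-66, 31) - 24988) = (15305 + 107)/((-73 - 54*31*(-66)) - 24988) = 15412/((-73 + 110484) - 24988) = 15412/(110411 - 24988) = 15412/85423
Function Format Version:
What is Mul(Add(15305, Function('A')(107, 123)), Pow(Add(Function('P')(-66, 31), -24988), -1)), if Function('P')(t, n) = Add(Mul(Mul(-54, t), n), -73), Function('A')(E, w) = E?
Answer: Rational(15412, 85423) ≈ 0.18042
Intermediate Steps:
Function('P')(t, n) = Add(-73, Mul(-54, n, t)) (Function('P')(t, n) = Add(Mul(-54, n, t), -73) = Add(-73, Mul(-54, n, t)))
Mul(Add(15305, Function('A')(107, 123)), Pow(Add(Function('P')(-66, 31), -24988), -1)) = Mul(Add(15305, 107), Pow(Add(Add(-73, Mul(-54, 31, -66)), -24988), -1)) = Mul(15412, Pow(Add(Add(-73, 110484), -24988), -1)) = Mul(15412, Pow(Add(110411, -24988), -1)) = Mul(15412, Pow(85423, -1)) = Mul(15412, Rational(1, 85423)) = Rational(15412, 85423)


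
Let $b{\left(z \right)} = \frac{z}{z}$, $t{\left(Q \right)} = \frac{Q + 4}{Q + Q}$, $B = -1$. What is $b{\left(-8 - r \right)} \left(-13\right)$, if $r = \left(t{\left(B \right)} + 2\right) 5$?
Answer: $-13$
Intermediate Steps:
$t{\left(Q \right)} = \frac{4 + Q}{2 Q}$
$r = \frac{5}{2}$ ($r = \left(\frac{4 - 1}{2 \left(-1\right)} + 2\right) 5 = \left(\frac{1}{2} \left(-1\right) 3 + 2\right) 5 = \left(- \frac{3}{2} + 2\right) 5 = \frac{1}{2} \cdot 5 = \frac{5}{2} \approx 2.5$)
$b{\left(z \right)} = 1$
$b{\left(-8 - r \right)} \left(-13\right) = 1 \left(-13\right) = -13$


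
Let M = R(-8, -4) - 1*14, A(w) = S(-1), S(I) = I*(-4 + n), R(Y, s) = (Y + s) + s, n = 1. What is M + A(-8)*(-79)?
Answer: -267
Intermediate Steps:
R(Y, s) = Y + 2*s
S(I) = -3*I (S(I) = I*(-4 + 1) = I*(-3) = -3*I)
A(w) = 3 (A(w) = -3*(-1) = 3)
M = -30 (M = (-8 + 2*(-4)) - 1*14 = (-8 - 8) - 14 = -16 - 14 = -30)
M + A(-8)*(-79) = -30 + 3*(-79) = -30 - 237 = -267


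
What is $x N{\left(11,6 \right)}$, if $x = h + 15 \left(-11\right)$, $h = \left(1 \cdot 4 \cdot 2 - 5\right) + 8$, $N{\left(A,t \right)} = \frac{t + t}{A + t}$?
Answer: $- \frac{1848}{17} \approx -108.71$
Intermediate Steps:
$N{\left(A,t \right)} = \frac{2 t}{A + t}$
$h = 11$ ($h = \left(4 \cdot 2 - 5\right) + 8 = \left(8 - 5\right) + 8 = 3 + 8 = 11$)
$x = -154$ ($x = 11 + 15 \left(-11\right) = 11 - 165 = -154$)
$x N{\left(11,6 \right)} = - 154 \cdot 2 \cdot 6 \frac{1}{11 + 6} = - 154 \cdot 2 \cdot 6 \cdot \frac{1}{17} = \left(-154\right) \frac{12}{17} = - \frac{1848}{17}$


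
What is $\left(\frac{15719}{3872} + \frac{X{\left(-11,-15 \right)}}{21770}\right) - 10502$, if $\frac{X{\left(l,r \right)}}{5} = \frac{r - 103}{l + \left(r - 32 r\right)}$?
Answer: $- \frac{1826127314609}{173951008} \approx -10498.0$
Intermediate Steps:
$X{\left(l,r \right)} = \frac{5 \left(-103 + r\right)}{l - 31 r}$ ($X{\left(l,r \right)} = 5 \frac{r - 103}{l + \left(r - 32 r\right)} = 5 \frac{-103 + r}{l - 31 r} = \frac{5 \left(-103 + r\right)}{l - 31 r}$)
$\left(\frac{15719}{3872} + \frac{X{\left(-11,-15 \right)}}{21770}\right) - 10502 = \left(\frac{15719}{3872} + \frac{5 \frac{1}{-11 - -465} \left(-103 - 15\right)}{21770}\right) - 10502 = \left(15719 \cdot \frac{1}{3872} + 5 \frac{1}{-11 + 465} \left(-118\right) \frac{1}{21770}\right) - 10502 = \left(\frac{1429}{352} + 5 \cdot \frac{1}{454} \left(-118\right) \frac{1}{21770}\right) - 10502 = \left(\frac{1429}{352} - \frac{59}{988358}\right) - 10502 = \frac{706171407}{173951008} - 10502 = - \frac{1826127314609}{173951008}$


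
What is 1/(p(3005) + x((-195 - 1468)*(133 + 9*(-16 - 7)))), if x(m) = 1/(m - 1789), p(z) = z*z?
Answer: 121273/1095098221826 ≈ 1.1074e-7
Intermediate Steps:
p(z) = z²
x(m) = 1/(-1789 + m)
1/(p(3005) + x((-195 - 1468)*(133 + 9*(-16 - 7)))) = 1/(3005² + 1/(-1789 + (-195 - 1468)*(133 + 9*(-16 - 7)))) = 1/(9030025 + 1/(-1789 - 1663*(133 + 9*(-23)))) = 1/(9030025 + 1/(-1789 - 1663*(133 - 207))) = 1/(9030025 + 1/(-1789 - 1663*(-74))) = 1/(9030025 + 1/(-1789 + 123062)) = 1/(9030025 + 1/121273) = 1/(1095098221826/121273) = 121273/1095098221826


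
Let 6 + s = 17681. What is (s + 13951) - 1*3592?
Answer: 28034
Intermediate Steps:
s = 17675 (s = -6 + 17681 = 17675)
(s + 13951) - 1*3592 = (17675 + 13951) - 1*3592 = 31626 - 3592 = 28034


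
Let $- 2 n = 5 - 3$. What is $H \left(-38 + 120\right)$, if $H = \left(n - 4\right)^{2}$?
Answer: $2050$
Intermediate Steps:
$n = -1$ ($n = - \frac{5 - 3}{2} = \left(- \frac{1}{2}\right) 2 = -1$)
$H = 25$ ($H = \left(-1 - 4\right)^{2} = \left(-5\right)^{2} = 25$)
$H \left(-38 + 120\right) = 25 \left(-38 + 120\right) = 25 \cdot 82 = 2050$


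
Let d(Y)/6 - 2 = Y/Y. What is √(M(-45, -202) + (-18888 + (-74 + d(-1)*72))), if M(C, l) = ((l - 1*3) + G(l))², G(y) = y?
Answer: 11*√1223 ≈ 384.69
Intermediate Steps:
d(Y) = 18 (d(Y) = 12 + 6*(Y/Y) = 12 + 6*1 = 12 + 6 = 18)
M(C, l) = (-3 + 2*l)² (M(C, l) = ((l - 1*3) + l)² = ((l - 3) + l)² = ((-3 + l) + l)² = (-3 + 2*l)²)
√(M(-45, -202) + (-18888 + (-74 + d(-1)*72))) = √((-3 + 2*(-202))² + (-18888 + (-74 + 18*72))) = √((-3 - 404)² + (-18888 + (-74 + 1296))) = √((-407)² + (-18888 + 1222)) = √(165649 - 17666) = √147983 = 11*√1223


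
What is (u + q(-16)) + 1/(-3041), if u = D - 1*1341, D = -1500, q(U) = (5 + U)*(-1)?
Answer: -8606031/3041 ≈ -2830.0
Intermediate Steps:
q(U) = -5 - U
u = -2841 (u = -1500 - 1*1341 = -1500 - 1341 = -2841)
(u + q(-16)) + 1/(-3041) = (-2841 + (-5 - 1*(-16))) + 1/(-3041) = (-2841 + (-5 + 16)) - 1/3041 = (-2841 + 11) - 1/3041 = -2830 - 1/3041 = -8606031/3041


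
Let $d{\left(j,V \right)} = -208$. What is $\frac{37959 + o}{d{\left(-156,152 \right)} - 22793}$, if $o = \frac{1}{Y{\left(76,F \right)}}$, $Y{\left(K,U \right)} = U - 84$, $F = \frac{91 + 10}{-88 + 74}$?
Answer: $- \frac{48473629}{29372277} \approx -1.6503$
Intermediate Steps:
$F = - \frac{101}{14}$ ($F = \frac{101}{-14} = 101 \left(- \frac{1}{14}\right) = - \frac{101}{14} \approx -7.2143$)
$Y{\left(K,U \right)} = -84 + U$
$o = - \frac{14}{1277}$ ($o = \frac{1}{-84 - \frac{101}{14}} = \frac{1}{- \frac{1277}{14}} = - \frac{14}{1277} \approx -0.010963$)
$\frac{37959 + o}{d{\left(-156,152 \right)} - 22793} = \frac{37959 - \frac{14}{1277}}{-208 - 22793} = \frac{48473629}{1277 \left(-23001\right)} = \frac{48473629}{1277} \left(- \frac{1}{23001}\right) = - \frac{48473629}{29372277}$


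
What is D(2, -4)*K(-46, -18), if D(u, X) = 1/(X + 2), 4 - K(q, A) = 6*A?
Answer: -56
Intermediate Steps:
K(q, A) = 4 - 6*A
D(u, X) = 1/(2 + X)
D(2, -4)*K(-46, -18) = (4 - 6*(-18))/(2 - 4) = (4 + 108)/(-2) = -½*112 = -56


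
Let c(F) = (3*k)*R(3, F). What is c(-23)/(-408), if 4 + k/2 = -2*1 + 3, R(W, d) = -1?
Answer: -3/68 ≈ -0.044118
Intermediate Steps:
k = -6 (k = -8 + 2*(-2*1 + 3) = -8 + 2*(-2 + 3) = -8 + 2*1 = -8 + 2 = -6)
c(F) = 18 (c(F) = (3*(-6))*(-1) = -18*(-1) = 18)
c(-23)/(-408) = 18/(-408) = 18*(-1/408) = -3/68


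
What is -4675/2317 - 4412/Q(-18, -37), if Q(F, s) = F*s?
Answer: -6668077/771561 ≈ -8.6423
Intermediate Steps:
-4675/2317 - 4412/Q(-18, -37) = -4675/2317 - 4412/((-18*(-37))) = -4675*1/2317 - 4412/666 = -4675/2317 - 4412*1/666 = -4675/2317 - 2206/333 = -6668077/771561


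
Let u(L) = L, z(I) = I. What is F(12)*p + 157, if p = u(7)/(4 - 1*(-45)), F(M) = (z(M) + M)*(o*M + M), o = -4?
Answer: 235/7 ≈ 33.571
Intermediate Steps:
F(M) = -6*M² (F(M) = (M + M)*(-4*M + M) = (2*M)*(-3*M) = -6*M²)
p = ⅐ (p = 7/(4 - 1*(-45)) = 7/(4 + 45) = 7/49 = 7*(1/49) = ⅐ ≈ 0.14286)
F(12)*p + 157 = -6*12²*(⅐) + 157 = -6*144*(⅐) + 157 = -864*⅐ + 157 = -864/7 + 157 = 235/7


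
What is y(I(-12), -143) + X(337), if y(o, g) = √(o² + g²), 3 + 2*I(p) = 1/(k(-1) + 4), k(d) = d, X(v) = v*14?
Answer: 4718 + √184057/3 ≈ 4861.0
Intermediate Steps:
X(v) = 14*v
I(p) = -4/3 (I(p) = -3/2 + 1/(2*(-1 + 4)) = -3/2 + (½)/3 = -3/2 + (½)*(⅓) = -3/2 + ⅙ = -4/3)
y(o, g) = √(g² + o²)
y(I(-12), -143) + X(337) = √((-143)² + (-4/3)²) + 14*337 = √(20449 + 16/9) + 4718 = √(184057/9) + 4718 = √184057/3 + 4718 = 4718 + √184057/3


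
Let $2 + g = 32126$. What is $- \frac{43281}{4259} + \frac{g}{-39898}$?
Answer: $- \frac{931820727}{84962791} \approx -10.967$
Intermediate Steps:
$g = 32124$ ($g = -2 + 32126 = 32124$)
$- \frac{43281}{4259} + \frac{g}{-39898} = - \frac{43281}{4259} + \frac{32124}{-39898} = \left(-43281\right) \frac{1}{4259} + 32124 \left(- \frac{1}{39898}\right) = - \frac{43281}{4259} - \frac{16062}{19949} = - \frac{931820727}{84962791}$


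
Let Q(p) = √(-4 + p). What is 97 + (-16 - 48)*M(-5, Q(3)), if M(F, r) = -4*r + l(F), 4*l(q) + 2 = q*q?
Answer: -271 + 256*I ≈ -271.0 + 256.0*I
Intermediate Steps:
l(q) = -½ + q²/4 (l(q) = -½ + (q*q)/4 = -½ + q²/4)
M(F, r) = -½ - 4*r + F²/4 (M(F, r) = -4*r + (-½ + F²/4) = -½ - 4*r + F²/4)
97 + (-16 - 48)*M(-5, Q(3)) = 97 + (-16 - 48)*(-½ - 4*√(-4 + 3) + (¼)*(-5)²) = 97 - 64*(-½ - 4*I + (¼)*25) = 97 - 64*(-½ - 4*I + 25/4) = 97 - 64*(23/4 - 4*I) = 97 + (-368 + 256*I) = -271 + 256*I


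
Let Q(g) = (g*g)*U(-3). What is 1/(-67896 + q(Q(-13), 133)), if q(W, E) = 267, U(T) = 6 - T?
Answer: -1/67629 ≈ -1.4787e-5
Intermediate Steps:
Q(g) = 9*g² (Q(g) = (g*g)*(6 - 1*(-3)) = g²*(6 + 3) = g²*9 = 9*g²)
1/(-67896 + q(Q(-13), 133)) = 1/(-67896 + 267) = 1/(-67629) = -1/67629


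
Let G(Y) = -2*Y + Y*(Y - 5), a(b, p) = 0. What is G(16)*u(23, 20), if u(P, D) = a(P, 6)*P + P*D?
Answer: 66240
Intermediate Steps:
G(Y) = -2*Y + Y*(-5 + Y)
u(P, D) = D*P (u(P, D) = 0*P + P*D = 0 + D*P = D*P)
G(16)*u(23, 20) = (16*(-7 + 16))*(20*23) = (16*9)*460 = 144*460 = 66240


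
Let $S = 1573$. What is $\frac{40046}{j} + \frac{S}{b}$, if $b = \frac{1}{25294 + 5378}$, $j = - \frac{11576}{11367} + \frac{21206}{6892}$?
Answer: $\frac{3891893035637052}{80633405} \approx 4.8266 \cdot 10^{7}$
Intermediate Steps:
$j = \frac{80633405}{39170682}$ ($j = \left(-11576\right) \frac{1}{11367} + 21206 \cdot \frac{1}{6892} = - \frac{11576}{11367} + \frac{10603}{3446} = \frac{80633405}{39170682} \approx 2.0585$)
$b = \frac{1}{30672} \approx 3.2603 \cdot 10^{-5}$
$\frac{40046}{j} + \frac{S}{b} = \frac{40046}{\frac{80633405}{39170682}} + 1573 \frac{1}{\frac{1}{30672}} = 40046 \cdot \frac{39170682}{80633405} + 1573 \cdot 30672 = \frac{1568629131372}{80633405} + 48247056 = \frac{3891893035637052}{80633405}$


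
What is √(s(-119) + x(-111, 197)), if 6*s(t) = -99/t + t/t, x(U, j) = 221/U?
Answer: I*√32679066/4403 ≈ 1.2983*I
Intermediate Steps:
s(t) = ⅙ - 33/(2*t) (s(t) = (-99/t + t/t)/6 = (-99/t + 1)/6 = (1 - 99/t)/6 = ⅙ - 33/(2*t))
√(s(-119) + x(-111, 197)) = √((⅙)*(-99 - 119)/(-119) + 221/(-111)) = √((⅙)*(-1/119)*(-218) + 221*(-1/111)) = √(109/357 - 221/111) = √(-7422/4403) = I*√32679066/4403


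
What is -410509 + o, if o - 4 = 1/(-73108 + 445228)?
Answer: -152757120599/372120 ≈ -4.1051e+5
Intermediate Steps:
o = 1488481/372120 (o = 4 + 1/(-73108 + 445228) = 4 + 1/372120 = 1488481/372120 ≈ 4.0000)
-410509 + o = -410509 + 1488481/372120 = -152757120599/372120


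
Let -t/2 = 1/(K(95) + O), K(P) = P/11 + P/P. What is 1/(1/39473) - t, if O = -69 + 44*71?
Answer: 1330674325/33711 ≈ 39473.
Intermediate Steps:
O = 3055 (O = -69 + 3124 = 3055)
K(P) = 1 + P/11 (K(P) = P*(1/11) + 1 = P/11 + 1 = 1 + P/11)
t = -22/33711 (t = -2/((1 + (1/11)*95) + 3055) = -2/((1 + 95/11) + 3055) = -2/(106/11 + 3055) = -2/33711/11 = -2*11/33711 = -22/33711 ≈ -0.00065261)
1/(1/39473) - t = 1/(1/39473) - 1*(-22/33711) = 1/(1/39473) + 22/33711 = 39473 + 22/33711 = 1330674325/33711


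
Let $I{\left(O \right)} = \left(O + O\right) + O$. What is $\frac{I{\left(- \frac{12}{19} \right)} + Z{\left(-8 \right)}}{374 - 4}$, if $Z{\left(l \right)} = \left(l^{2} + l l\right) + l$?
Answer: $\frac{1122}{3515} \approx 0.3192$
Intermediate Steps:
$I{\left(O \right)} = 3 O$ ($I{\left(O \right)} = 2 O + O = 3 O$)
$Z{\left(l \right)} = l + 2 l^{2}$ ($Z{\left(l \right)} = \left(l^{2} + l^{2}\right) + l = 2 l^{2} + l = l + 2 l^{2}$)
$\frac{I{\left(- \frac{12}{19} \right)} + Z{\left(-8 \right)}}{374 - 4} = \frac{3 \left(- \frac{12}{19}\right) - 8 \left(1 + 2 \left(-8\right)\right)}{374 - 4} = \frac{3 \left(\left(-12\right) \frac{1}{19}\right) - 8 \left(1 - 16\right)}{370} = \left(3 \left(- \frac{12}{19}\right) - -120\right) \frac{1}{370} = \left(- \frac{36}{19} + 120\right) \frac{1}{370} = \frac{2244}{19} \cdot \frac{1}{370} = \frac{1122}{3515}$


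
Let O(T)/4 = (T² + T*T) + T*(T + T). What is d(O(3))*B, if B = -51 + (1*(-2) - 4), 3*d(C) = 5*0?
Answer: 0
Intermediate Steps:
O(T) = 16*T² (O(T) = 4*((T² + T*T) + T*(T + T)) = 4*((T² + T²) + T*(2*T)) = 4*(2*T² + 2*T²) = 4*(4*T²) = 16*T²)
d(C) = 0 (d(C) = (5*0)/3 = (⅓)*0 = 0)
B = -57 (B = -51 + (-2 - 4) = -51 - 6 = -57)
d(O(3))*B = 0*(-57) = 0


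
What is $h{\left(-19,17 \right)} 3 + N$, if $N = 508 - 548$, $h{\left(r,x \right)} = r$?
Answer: $-97$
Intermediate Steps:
$N = -40$ ($N = 508 - 548 = -40$)
$h{\left(-19,17 \right)} 3 + N = \left(-19\right) 3 - 40 = -57 - 40 = -97$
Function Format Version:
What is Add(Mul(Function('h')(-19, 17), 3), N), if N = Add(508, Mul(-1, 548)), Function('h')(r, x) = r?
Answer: -97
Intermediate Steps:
N = -40 (N = Add(508, -548) = -40)
Add(Mul(Function('h')(-19, 17), 3), N) = Add(Mul(-19, 3), -40) = Add(-57, -40) = -97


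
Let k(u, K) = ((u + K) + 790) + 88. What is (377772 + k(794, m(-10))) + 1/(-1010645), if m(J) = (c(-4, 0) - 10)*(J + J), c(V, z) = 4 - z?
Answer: 383604458779/1010645 ≈ 3.7956e+5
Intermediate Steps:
m(J) = -12*J (m(J) = ((4 - 1*0) - 10)*(J + J) = ((4 + 0) - 10)*(2*J) = (4 - 10)*(2*J) = -12*J)
k(u, K) = 878 + K + u (k(u, K) = ((K + u) + 790) + 88 = (790 + K + u) + 88 = 878 + K + u)
(377772 + k(794, m(-10))) + 1/(-1010645) = (377772 + (878 - 12*(-10) + 794)) + 1/(-1010645) = (377772 + (878 + 120 + 794)) - 1/1010645 = (377772 + 1792) - 1/1010645 = 379564 - 1/1010645 = 383604458779/1010645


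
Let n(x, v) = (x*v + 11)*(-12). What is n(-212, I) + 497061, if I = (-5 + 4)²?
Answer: 499473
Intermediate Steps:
I = 1 (I = (-1)² = 1)
n(x, v) = -132 - 12*v*x (n(x, v) = (v*x + 11)*(-12) = (11 + v*x)*(-12) = -132 - 12*v*x)
n(-212, I) + 497061 = (-132 - 12*1*(-212)) + 497061 = (-132 + 2544) + 497061 = 2412 + 497061 = 499473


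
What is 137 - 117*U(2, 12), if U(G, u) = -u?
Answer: 1541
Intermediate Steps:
137 - 117*U(2, 12) = 137 - (-117)*12 = 137 - 117*(-12) = 137 + 1404 = 1541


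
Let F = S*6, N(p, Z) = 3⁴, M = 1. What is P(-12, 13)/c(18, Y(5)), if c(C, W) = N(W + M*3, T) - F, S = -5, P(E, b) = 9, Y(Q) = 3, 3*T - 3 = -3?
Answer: 3/37 ≈ 0.081081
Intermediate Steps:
T = 0 (T = 1 + (⅓)*(-3) = 1 - 1 = 0)
N(p, Z) = 81
F = -30 (F = -5*6 = -30)
c(C, W) = 111 (c(C, W) = 81 - 1*(-30) = 81 + 30 = 111)
P(-12, 13)/c(18, Y(5)) = 9/111 = 9*(1/111) = 3/37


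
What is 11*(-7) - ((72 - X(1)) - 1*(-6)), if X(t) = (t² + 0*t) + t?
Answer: -153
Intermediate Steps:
X(t) = t + t² (X(t) = (t² + 0) + t = t² + t = t + t²)
11*(-7) - ((72 - X(1)) - 1*(-6)) = 11*(-7) - ((72 - (1 + 1)) - 1*(-6)) = -77 - ((72 - 2) + 6) = -77 - (70 + 6) = -77 - 1*76 = -77 - 76 = -153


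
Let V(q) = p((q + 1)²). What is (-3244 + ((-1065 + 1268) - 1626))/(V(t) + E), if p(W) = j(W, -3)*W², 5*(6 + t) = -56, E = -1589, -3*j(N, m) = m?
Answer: -224375/3234892 ≈ -0.069361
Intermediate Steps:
j(N, m) = -m/3
t = -86/5 (t = -6 + (⅕)*(-56) = -6 - 56/5 = -86/5 ≈ -17.200)
p(W) = W² (p(W) = (-⅓*(-3))*W² = 1*W² = W²)
V(q) = (1 + q)⁴ (V(q) = ((q + 1)²)² = ((1 + q)²)² = (1 + q)⁴)
(-3244 + ((-1065 + 1268) - 1626))/(V(t) + E) = (-3244 + ((-1065 + 1268) - 1626))/((1 - 86/5)⁴ - 1589) = (-3244 + (203 - 1626))/((-81/5)⁴ - 1589) = (-3244 - 1423)/(43046721/625 - 1589) = -4667/42053596/625 = -4667*625/42053596 = -224375/3234892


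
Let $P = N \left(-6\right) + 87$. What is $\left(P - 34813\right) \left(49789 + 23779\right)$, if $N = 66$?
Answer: $-2583855296$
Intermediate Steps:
$P = -309$ ($P = 66 \left(-6\right) + 87 = -396 + 87 = -309$)
$\left(P - 34813\right) \left(49789 + 23779\right) = \left(-309 - 34813\right) \left(49789 + 23779\right) = \left(-35122\right) 73568 = -2583855296$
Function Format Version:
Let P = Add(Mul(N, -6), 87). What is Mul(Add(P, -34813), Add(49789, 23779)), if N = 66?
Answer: -2583855296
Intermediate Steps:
P = -309 (P = Add(Mul(66, -6), 87) = Add(-396, 87) = -309)
Mul(Add(P, -34813), Add(49789, 23779)) = Mul(Add(-309, -34813), Add(49789, 23779)) = Mul(-35122, 73568) = -2583855296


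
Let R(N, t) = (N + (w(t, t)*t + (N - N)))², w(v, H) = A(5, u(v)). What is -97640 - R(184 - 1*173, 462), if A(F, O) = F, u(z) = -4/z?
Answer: -5484681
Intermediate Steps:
w(v, H) = 5
R(N, t) = (N + 5*t)² (R(N, t) = (N + (5*t + (N - N)))² = (N + (5*t + 0))² = (N + 5*t)²)
-97640 - R(184 - 1*173, 462) = -97640 - ((184 - 1*173) + 5*462)² = -97640 - ((184 - 173) + 2310)² = -97640 - (11 + 2310)² = -97640 - 1*2321² = -97640 - 1*5387041 = -97640 - 5387041 = -5484681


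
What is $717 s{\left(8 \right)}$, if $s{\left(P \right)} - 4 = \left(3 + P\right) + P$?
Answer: $16491$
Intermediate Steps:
$s{\left(P \right)} = 7 + 2 P$ ($s{\left(P \right)} = 4 + \left(\left(3 + P\right) + P\right) = 4 + \left(3 + 2 P\right) = 7 + 2 P$)
$717 s{\left(8 \right)} = 717 \left(7 + 2 \cdot 8\right) = 717 \left(7 + 16\right) = 717 \cdot 23 = 16491$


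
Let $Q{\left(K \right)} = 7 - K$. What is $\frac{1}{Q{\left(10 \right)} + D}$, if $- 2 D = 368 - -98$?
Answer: $- \frac{1}{236} \approx -0.0042373$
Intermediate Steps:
$D = -233$ ($D = - \frac{368 - -98}{2} = - \frac{368 + 98}{2} = \left(- \frac{1}{2}\right) 466 = -233$)
$\frac{1}{Q{\left(10 \right)} + D} = \frac{1}{\left(7 - 10\right) - 233} = \frac{1}{-3 - 233} = \frac{1}{-236} = - \frac{1}{236}$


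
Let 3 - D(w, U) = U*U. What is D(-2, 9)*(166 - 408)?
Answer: 18876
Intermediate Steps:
D(w, U) = 3 - U² (D(w, U) = 3 - U*U = 3 - U²)
D(-2, 9)*(166 - 408) = (3 - 1*9²)*(166 - 408) = (3 - 1*81)*(-242) = (3 - 81)*(-242) = -78*(-242) = 18876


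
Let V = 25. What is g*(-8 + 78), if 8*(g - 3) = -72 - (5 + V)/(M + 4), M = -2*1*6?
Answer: -6195/16 ≈ -387.19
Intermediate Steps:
M = -12 (M = -2*6 = -12)
g = -177/32 (g = 3 + (-72 - (5 + 25)/(-12 + 4))/8 = 3 + (-72 - 30/(-8))/8 = 3 + (-72 - 30*(-1)/8)/8 = 3 + (-72 - 1*(-15/4))/8 = 3 + (-72 + 15/4)/8 = 3 + (⅛)*(-273/4) = 3 - 273/32 = -177/32 ≈ -5.5313)
g*(-8 + 78) = -177*(-8 + 78)/32 = -177/32*70 = -6195/16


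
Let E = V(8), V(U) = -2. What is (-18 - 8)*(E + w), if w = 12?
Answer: -260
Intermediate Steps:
E = -2
(-18 - 8)*(E + w) = (-18 - 8)*(-2 + 12) = -26*10 = -260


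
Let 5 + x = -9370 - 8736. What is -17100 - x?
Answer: 1011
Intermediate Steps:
x = -18111 (x = -5 + (-9370 - 8736) = -5 - 18106 = -18111)
-17100 - x = -17100 - 1*(-18111) = -17100 + 18111 = 1011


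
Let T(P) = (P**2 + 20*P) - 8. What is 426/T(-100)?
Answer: 71/1332 ≈ 0.053303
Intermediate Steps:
T(P) = -8 + P**2 + 20*P
426/T(-100) = 426/(-8 + (-100)**2 + 20*(-100)) = 426/(-8 + 10000 - 2000) = 426/7992 = 426*(1/7992) = 71/1332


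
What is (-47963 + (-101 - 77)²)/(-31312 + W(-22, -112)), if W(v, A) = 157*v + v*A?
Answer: 16279/32302 ≈ 0.50396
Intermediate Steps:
W(v, A) = 157*v + A*v
(-47963 + (-101 - 77)²)/(-31312 + W(-22, -112)) = (-47963 + (-101 - 77)²)/(-31312 - 22*(157 - 112)) = (-47963 + (-178)²)/(-31312 - 22*45) = (-47963 + 31684)/(-31312 - 990) = -16279/(-32302) = -16279*(-1/32302) = 16279/32302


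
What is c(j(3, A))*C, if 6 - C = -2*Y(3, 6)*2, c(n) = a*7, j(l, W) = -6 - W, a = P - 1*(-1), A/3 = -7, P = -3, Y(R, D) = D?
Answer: -420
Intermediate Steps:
A = -21 (A = 3*(-7) = -21)
a = -2 (a = -3 - 1*(-1) = -3 + 1 = -2)
c(n) = -14 (c(n) = -2*7 = -14)
C = 30 (C = 6 - (-2)*6*2 = 6 - (-2)*12 = 6 - 1*(-24) = 6 + 24 = 30)
c(j(3, A))*C = -14*30 = -420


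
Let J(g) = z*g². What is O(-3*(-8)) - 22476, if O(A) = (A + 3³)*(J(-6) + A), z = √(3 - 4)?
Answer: -21252 + 1836*I ≈ -21252.0 + 1836.0*I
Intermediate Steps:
z = I (z = √(-1) = I ≈ 1.0*I)
J(g) = I*g²
O(A) = (27 + A)*(A + 36*I) (O(A) = (A + 3³)*(I*(-6)² + A) = (A + 27)*(I*36 + A) = (27 + A)*(36*I + A) = (27 + A)*(A + 36*I))
O(-3*(-8)) - 22476 = ((-3*(-8))² + 972*I + (-3*(-8))*(27 + 36*I)) - 22476 = (24² + 972*I + 24*(27 + 36*I)) - 22476 = (576 + 972*I + (648 + 864*I)) - 22476 = (1224 + 1836*I) - 22476 = -21252 + 1836*I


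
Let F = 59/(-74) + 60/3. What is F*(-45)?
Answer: -63945/74 ≈ -864.12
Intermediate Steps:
F = 1421/74 (F = 59*(-1/74) + 60*(1/3) = -59/74 + 20 = 1421/74 ≈ 19.203)
F*(-45) = (1421/74)*(-45) = -63945/74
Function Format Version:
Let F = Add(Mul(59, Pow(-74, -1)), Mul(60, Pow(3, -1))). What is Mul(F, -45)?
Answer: Rational(-63945, 74) ≈ -864.12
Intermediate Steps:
F = Rational(1421, 74) (F = Add(Mul(59, Rational(-1, 74)), Mul(60, Rational(1, 3))) = Add(Rational(-59, 74), 20) = Rational(1421, 74) ≈ 19.203)
Mul(F, -45) = Mul(Rational(1421, 74), -45) = Rational(-63945, 74)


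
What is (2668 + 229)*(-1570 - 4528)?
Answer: -17665906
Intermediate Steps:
(2668 + 229)*(-1570 - 4528) = 2897*(-6098) = -17665906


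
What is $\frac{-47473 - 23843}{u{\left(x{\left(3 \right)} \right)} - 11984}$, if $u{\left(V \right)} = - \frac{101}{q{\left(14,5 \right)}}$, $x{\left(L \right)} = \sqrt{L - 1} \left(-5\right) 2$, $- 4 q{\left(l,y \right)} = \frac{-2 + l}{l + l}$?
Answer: $\frac{7641}{1183} \approx 6.459$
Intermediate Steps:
$q{\left(l,y \right)} = - \frac{-2 + l}{8 l}$ ($q{\left(l,y \right)} = - \frac{\left(-2 + l\right) \frac{1}{l + l}}{4} = - \frac{\left(-2 + l\right) \frac{1}{2 l}}{4} = - \frac{\frac{1}{2} \frac{1}{l} \left(-2 + l\right)}{4} = - \frac{-2 + l}{8 l}$)
$x{\left(L \right)} = - 10 \sqrt{-1 + L}$ ($x{\left(L \right)} = \sqrt{-1 + L} \left(-5\right) 2 = - 5 \sqrt{-1 + L} 2 = - 10 \sqrt{-1 + L}$)
$u{\left(V \right)} = \frac{2828}{3}$ ($u{\left(V \right)} = - \frac{101}{\frac{1}{8} \cdot \frac{1}{14} \left(2 - 14\right)} = - \frac{101}{\frac{1}{8} \cdot \frac{1}{14} \left(-12\right)} = - \frac{101}{- \frac{3}{28}} = \left(-101\right) \left(- \frac{28}{3}\right) = \frac{2828}{3}$)
$\frac{-47473 - 23843}{u{\left(x{\left(3 \right)} \right)} - 11984} = \frac{-47473 - 23843}{\frac{2828}{3} - 11984} = - \frac{71316}{- \frac{33124}{3}} = \left(-71316\right) \left(- \frac{3}{33124}\right) = \frac{7641}{1183}$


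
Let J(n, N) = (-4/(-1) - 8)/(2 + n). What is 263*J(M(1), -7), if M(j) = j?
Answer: -1052/3 ≈ -350.67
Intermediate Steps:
J(n, N) = -4/(2 + n) (J(n, N) = (-4*(-1) - 8)/(2 + n) = (4 - 8)/(2 + n) = -4/(2 + n))
263*J(M(1), -7) = 263*(-4/(2 + 1)) = 263*(-4/3) = -1052/3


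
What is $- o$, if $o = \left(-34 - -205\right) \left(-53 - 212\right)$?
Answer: $45315$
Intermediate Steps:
$o = -45315$ ($o = \left(-34 + 205\right) \left(-265\right) = 171 \left(-265\right) = -45315$)
$- o = \left(-1\right) \left(-45315\right) = 45315$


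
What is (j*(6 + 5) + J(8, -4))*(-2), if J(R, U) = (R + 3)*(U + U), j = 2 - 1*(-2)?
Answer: 88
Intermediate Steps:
j = 4 (j = 2 + 2 = 4)
J(R, U) = 2*U*(3 + R) (J(R, U) = (3 + R)*(2*U) = 2*U*(3 + R))
(j*(6 + 5) + J(8, -4))*(-2) = (4*(6 + 5) + 2*(-4)*(3 + 8))*(-2) = (4*11 + 2*(-4)*11)*(-2) = (44 - 88)*(-2) = -44*(-2) = 88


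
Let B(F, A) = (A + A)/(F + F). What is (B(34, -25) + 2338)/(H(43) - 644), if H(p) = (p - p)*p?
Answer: -79467/21896 ≈ -3.6293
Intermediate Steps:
H(p) = 0 (H(p) = 0*p = 0)
B(F, A) = A/F (B(F, A) = (2*A)/((2*F)) = (2*A)*(1/(2*F)) = A/F)
(B(34, -25) + 2338)/(H(43) - 644) = (-25/34 + 2338)/(0 - 644) = (-25*1/34 + 2338)/(-644) = (-25/34 + 2338)*(-1/644) = (79467/34)*(-1/644) = -79467/21896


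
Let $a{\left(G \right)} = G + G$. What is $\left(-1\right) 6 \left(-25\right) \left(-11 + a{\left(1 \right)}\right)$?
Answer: $-1350$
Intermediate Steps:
$a{\left(G \right)} = 2 G$
$\left(-1\right) 6 \left(-25\right) \left(-11 + a{\left(1 \right)}\right) = \left(-1\right) 6 \left(-25\right) \left(-11 + 2 \cdot 1\right) = \left(-6\right) \left(-25\right) \left(-11 + 2\right) = 150 \left(-9\right) = -1350$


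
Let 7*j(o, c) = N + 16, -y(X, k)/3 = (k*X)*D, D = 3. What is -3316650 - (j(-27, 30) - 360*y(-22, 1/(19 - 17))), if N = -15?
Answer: -22967071/7 ≈ -3.2810e+6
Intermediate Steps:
y(X, k) = -9*X*k (y(X, k) = -3*k*X*3 = -3*X*k*3 = -9*X*k)
j(o, c) = ⅐ (j(o, c) = (-15 + 16)/7 = (⅐)*1 = ⅐)
-3316650 - (j(-27, 30) - 360*y(-22, 1/(19 - 17))) = -3316650 - (⅐ - (-3240)*(-22)/(19 - 17)) = -3316650 - (⅐ - (-3240)*(-22)/2) = -3316650 - (⅐ - 360*99) = -3316650 - (⅐ - 35640) = -3316650 - 1*(-249479/7) = -3316650 + 249479/7 = -22967071/7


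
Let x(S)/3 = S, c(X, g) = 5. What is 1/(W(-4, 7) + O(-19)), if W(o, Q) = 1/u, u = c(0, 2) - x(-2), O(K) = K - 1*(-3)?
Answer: -11/175 ≈ -0.062857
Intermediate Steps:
x(S) = 3*S
O(K) = 3 + K (O(K) = K + 3 = 3 + K)
u = 11 (u = 5 - 3*(-2) = 5 - 1*(-6) = 5 + 6 = 11)
W(o, Q) = 1/11
1/(W(-4, 7) + O(-19)) = 1/(1/11 + (3 - 19)) = 1/(1/11 - 16) = 1/(-175/11) = -11/175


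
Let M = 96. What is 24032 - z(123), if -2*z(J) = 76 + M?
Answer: 24118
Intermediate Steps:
z(J) = -86 (z(J) = -(76 + 96)/2 = -½*172 = -86)
24032 - z(123) = 24032 - 1*(-86) = 24032 + 86 = 24118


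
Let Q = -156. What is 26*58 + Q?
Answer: 1352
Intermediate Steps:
26*58 + Q = 26*58 - 156 = 1508 - 156 = 1352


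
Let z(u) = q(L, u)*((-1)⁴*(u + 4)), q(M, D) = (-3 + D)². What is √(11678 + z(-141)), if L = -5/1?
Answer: I*√2829154 ≈ 1682.0*I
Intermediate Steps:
L = -5 (L = -5*1 = -5)
z(u) = (-3 + u)²*(4 + u) (z(u) = (-3 + u)²*((-1)⁴*(u + 4)) = (-3 + u)²*(1*(4 + u)) = (-3 + u)²*(4 + u))
√(11678 + z(-141)) = √(11678 + (-3 - 141)²*(4 - 141)) = √(11678 + (-144)²*(-137)) = √(11678 + 20736*(-137)) = √(11678 - 2840832) = √(-2829154) = I*√2829154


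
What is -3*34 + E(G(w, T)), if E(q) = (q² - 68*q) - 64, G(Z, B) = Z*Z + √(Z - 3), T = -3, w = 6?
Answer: -1315 + 4*√3 ≈ -1308.1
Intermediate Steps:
G(Z, B) = Z² + √(-3 + Z)
E(q) = -64 + q² - 68*q
-3*34 + E(G(w, T)) = -3*34 + (-64 + (6² + √(-3 + 6))² - 68*(6² + √(-3 + 6))) = -102 + (-64 + (36 + √3)² - 68*(36 + √3)) = -102 + (-64 + (36 + √3)² + (-2448 - 68*√3)) = -102 + (-2512 + (36 + √3)² - 68*√3) = -2614 + (36 + √3)² - 68*√3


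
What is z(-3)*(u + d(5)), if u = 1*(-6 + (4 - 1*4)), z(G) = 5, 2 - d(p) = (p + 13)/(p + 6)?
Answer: -310/11 ≈ -28.182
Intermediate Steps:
d(p) = 2 - (13 + p)/(6 + p) (d(p) = 2 - (p + 13)/(p + 6) = 2 - (13 + p)/(6 + p))
u = -6 (u = 1*(-6 + (4 - 4)) = 1*(-6 + 0) = 1*(-6) = -6)
z(-3)*(u + d(5)) = 5*(-6 + (-1 + 5)/(6 + 5)) = 5*(-6 + 4/11) = 5*(-62/11) = -310/11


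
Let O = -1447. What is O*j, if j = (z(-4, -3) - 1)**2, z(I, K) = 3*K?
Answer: -144700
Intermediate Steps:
j = 100 (j = (3*(-3) - 1)**2 = (-9 - 1)**2 = (-10)**2 = 100)
O*j = -1447*100 = -144700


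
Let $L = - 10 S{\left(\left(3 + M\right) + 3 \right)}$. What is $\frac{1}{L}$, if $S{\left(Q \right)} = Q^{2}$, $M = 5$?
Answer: $- \frac{1}{1210} \approx -0.00082645$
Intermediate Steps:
$L = -1210$ ($L = - 10 \left(\left(3 + 5\right) + 3\right)^{2} = - 10 \left(8 + 3\right)^{2} = - 10 \cdot 11^{2} = \left(-10\right) 121 = -1210$)
$\frac{1}{L} = \frac{1}{-1210} = - \frac{1}{1210}$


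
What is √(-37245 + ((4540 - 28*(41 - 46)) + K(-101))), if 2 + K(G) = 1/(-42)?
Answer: I*√57448230/42 ≈ 180.46*I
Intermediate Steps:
K(G) = -85/42 (K(G) = -2 + 1/(-42) = -2 - 1/42 = -85/42)
√(-37245 + ((4540 - 28*(41 - 46)) + K(-101))) = √(-37245 + ((4540 - 28*(41 - 46)) - 85/42)) = √(-37245 + ((4540 - 28*(-5)) - 85/42)) = √(-37245 + ((4540 + 140) - 85/42)) = √(-37245 + (4680 - 85/42)) = √(-37245 + 196475/42) = √(-1367815/42) = I*√57448230/42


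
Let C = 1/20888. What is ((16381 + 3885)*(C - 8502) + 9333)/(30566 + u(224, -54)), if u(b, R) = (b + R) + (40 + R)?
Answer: -1799419716223/320860568 ≈ -5608.1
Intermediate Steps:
C = 1/20888 ≈ 4.7874e-5
u(b, R) = 40 + b + 2*R (u(b, R) = (R + b) + (40 + R) = 40 + b + 2*R)
((16381 + 3885)*(C - 8502) + 9333)/(30566 + u(224, -54)) = ((16381 + 3885)*(1/20888 - 8502) + 9333)/(30566 + (40 + 224 + 2*(-54))) = (20266*(-177589775/20888) + 9333)/(30566 + (40 + 224 - 108)) = (-1799517190075/10444 + 9333)/(30566 + 156) = -1799419716223/10444/30722 = -1799419716223/10444*1/30722 = -1799419716223/320860568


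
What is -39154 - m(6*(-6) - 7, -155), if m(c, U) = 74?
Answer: -39228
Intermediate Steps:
-39154 - m(6*(-6) - 7, -155) = -39154 - 1*74 = -39154 - 74 = -39228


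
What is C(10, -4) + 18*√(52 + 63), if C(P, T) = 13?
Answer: 13 + 18*√115 ≈ 206.03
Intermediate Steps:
C(10, -4) + 18*√(52 + 63) = 13 + 18*√(52 + 63) = 13 + 18*√115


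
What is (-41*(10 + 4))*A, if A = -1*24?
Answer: 13776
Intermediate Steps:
A = -24
(-41*(10 + 4))*A = -41*(10 + 4)*(-24) = -41*14*(-24) = -574*(-24) = 13776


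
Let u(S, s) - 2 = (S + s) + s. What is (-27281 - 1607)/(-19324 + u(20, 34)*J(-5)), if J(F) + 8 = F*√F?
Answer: 6293816/4377983 - 141300*I*√5/4377983 ≈ 1.4376 - 0.072169*I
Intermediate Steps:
u(S, s) = 2 + S + 2*s (u(S, s) = 2 + ((S + s) + s) = 2 + (S + 2*s) = 2 + S + 2*s)
J(F) = -8 + F^(3/2) (J(F) = -8 + F*√F = -8 + F^(3/2))
(-27281 - 1607)/(-19324 + u(20, 34)*J(-5)) = (-27281 - 1607)/(-19324 + (2 + 20 + 2*34)*(-8 + (-5)^(3/2))) = -28888/(-19324 + (2 + 20 + 68)*(-8 - 5*I*√5)) = -28888/(-19324 + 90*(-8 - 5*I*√5)) = -28888/(-19324 + (-720 - 450*I*√5)) = -28888/(-20044 - 450*I*√5)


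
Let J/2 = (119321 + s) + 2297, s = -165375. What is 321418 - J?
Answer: 408932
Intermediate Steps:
J = -87514 (J = 2*((119321 - 165375) + 2297) = 2*(-46054 + 2297) = 2*(-43757) = -87514)
321418 - J = 321418 - 1*(-87514) = 321418 + 87514 = 408932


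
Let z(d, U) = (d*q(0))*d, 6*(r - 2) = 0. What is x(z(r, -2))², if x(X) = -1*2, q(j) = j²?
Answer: 4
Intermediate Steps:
r = 2 (r = 2 + (⅙)*0 = 2 + 0 = 2)
z(d, U) = 0 (z(d, U) = (d*0²)*d = (d*0)*d = 0*d = 0)
x(X) = -2
x(z(r, -2))² = (-2)² = 4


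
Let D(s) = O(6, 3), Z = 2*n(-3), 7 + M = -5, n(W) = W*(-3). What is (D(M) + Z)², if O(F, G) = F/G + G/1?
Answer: 529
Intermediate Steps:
n(W) = -3*W
M = -12 (M = -7 - 5 = -12)
O(F, G) = G + F/G (O(F, G) = F/G + G*1 = F/G + G = G + F/G)
Z = 18 (Z = 2*(-3*(-3)) = 2*9 = 18)
D(s) = 5 (D(s) = 3 + 6/3 = 3 + 6*(⅓) = 3 + 2 = 5)
(D(M) + Z)² = (5 + 18)² = 23² = 529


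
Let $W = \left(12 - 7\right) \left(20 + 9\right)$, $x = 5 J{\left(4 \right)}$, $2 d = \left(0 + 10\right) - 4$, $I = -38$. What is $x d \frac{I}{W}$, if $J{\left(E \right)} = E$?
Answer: $- \frac{456}{29} \approx -15.724$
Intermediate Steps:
$d = 3$ ($d = \frac{\left(0 + 10\right) - 4}{2} = \frac{10 - 4}{2} = \frac{1}{2} \cdot 6 = 3$)
$x = 20$ ($x = 5 \cdot 4 = 20$)
$W = 145$ ($W = 5 \cdot 29 = 145$)
$x d \frac{I}{W} = 20 \cdot 3 \left(- \frac{38}{145}\right) = 60 \left(\left(-38\right) \frac{1}{145}\right) = 60 \left(- \frac{38}{145}\right) = - \frac{456}{29}$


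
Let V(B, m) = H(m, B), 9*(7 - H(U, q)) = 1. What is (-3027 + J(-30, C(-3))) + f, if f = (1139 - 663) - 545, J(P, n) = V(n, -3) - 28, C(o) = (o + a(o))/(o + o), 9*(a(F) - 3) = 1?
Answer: -28054/9 ≈ -3117.1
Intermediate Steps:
H(U, q) = 62/9 (H(U, q) = 7 - ⅑*1 = 7 - ⅑ = 62/9)
V(B, m) = 62/9
a(F) = 28/9 (a(F) = 3 + (⅑)*1 = 3 + ⅑ = 28/9)
C(o) = (28/9 + o)/(2*o) (C(o) = (o + 28/9)/(o + o) = (28/9 + o)/((2*o)) = (28/9 + o)*(1/(2*o)) = (28/9 + o)/(2*o))
J(P, n) = -190/9 (J(P, n) = 62/9 - 28 = -190/9)
f = -69 (f = 476 - 545 = -69)
(-3027 + J(-30, C(-3))) + f = (-3027 - 190/9) - 69 = -27433/9 - 69 = -28054/9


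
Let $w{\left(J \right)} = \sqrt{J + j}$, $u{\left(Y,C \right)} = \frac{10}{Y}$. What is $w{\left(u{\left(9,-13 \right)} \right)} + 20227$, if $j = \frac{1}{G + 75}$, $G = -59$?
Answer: $\frac{242737}{12} \approx 20228.0$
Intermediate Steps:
$j = \frac{1}{16}$ ($j = \frac{1}{-59 + 75} = \frac{1}{16} \approx 0.0625$)
$w{\left(J \right)} = \sqrt{\frac{1}{16} + J}$ ($w{\left(J \right)} = \sqrt{J + \frac{1}{16}} = \sqrt{\frac{1}{16} + J}$)
$w{\left(u{\left(9,-13 \right)} \right)} + 20227 = \frac{\sqrt{1 + 16 \cdot \frac{10}{9}}}{4} + 20227 = \frac{\sqrt{1 + \frac{160}{9}}}{4} + 20227 = \frac{\sqrt{\frac{169}{9}}}{4} + 20227 = \frac{1}{4} \cdot \frac{13}{3} + 20227 = \frac{13}{12} + 20227 = \frac{242737}{12}$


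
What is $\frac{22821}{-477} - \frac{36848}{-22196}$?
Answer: $- \frac{40746535}{882291} \approx -46.183$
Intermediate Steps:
$\frac{22821}{-477} - \frac{36848}{-22196} = 22821 \left(- \frac{1}{477}\right) - - \frac{9212}{5549} = - \frac{7607}{159} + \frac{9212}{5549} = - \frac{40746535}{882291}$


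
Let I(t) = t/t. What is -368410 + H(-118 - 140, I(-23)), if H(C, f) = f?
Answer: -368409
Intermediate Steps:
I(t) = 1
-368410 + H(-118 - 140, I(-23)) = -368410 + 1 = -368409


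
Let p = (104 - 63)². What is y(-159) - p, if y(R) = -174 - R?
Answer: -1696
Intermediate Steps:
p = 1681 (p = 41² = 1681)
y(-159) - p = (-174 - 1*(-159)) - 1*1681 = (-174 + 159) - 1681 = -15 - 1681 = -1696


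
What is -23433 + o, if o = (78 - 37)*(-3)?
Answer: -23556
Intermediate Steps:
o = -123 (o = 41*(-3) = -123)
-23433 + o = -23433 - 123 = -23556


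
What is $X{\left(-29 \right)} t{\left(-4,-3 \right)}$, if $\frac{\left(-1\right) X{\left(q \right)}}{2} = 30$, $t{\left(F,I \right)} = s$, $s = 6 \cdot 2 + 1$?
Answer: $-780$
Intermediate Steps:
$s = 13$ ($s = 12 + 1 = 13$)
$t{\left(F,I \right)} = 13$
$X{\left(q \right)} = -60$ ($X{\left(q \right)} = \left(-2\right) 30 = -60$)
$X{\left(-29 \right)} t{\left(-4,-3 \right)} = \left(-60\right) 13 = -780$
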